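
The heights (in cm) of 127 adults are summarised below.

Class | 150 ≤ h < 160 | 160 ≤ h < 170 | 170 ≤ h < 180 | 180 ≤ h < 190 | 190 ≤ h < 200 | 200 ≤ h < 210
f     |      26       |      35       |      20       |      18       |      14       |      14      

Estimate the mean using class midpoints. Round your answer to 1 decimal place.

Midpoints: 155, 165, 175, 185, 195, 205
Σfm = 26×155 + 35×165 + 20×175 + 18×185 + 14×195 + 14×205 = 22235
n = Σf = 127
Mean = 22235 / 127 = 175.0787

175.1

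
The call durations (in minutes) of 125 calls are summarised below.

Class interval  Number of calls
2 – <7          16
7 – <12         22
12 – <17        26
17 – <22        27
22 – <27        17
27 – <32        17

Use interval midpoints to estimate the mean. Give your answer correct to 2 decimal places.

16.82

Midpoints: 4.5, 9.5, 14.5, 19.5, 24.5, 29.5
Σfm = 16×4.5 + 22×9.5 + 26×14.5 + 27×19.5 + 17×24.5 + 17×29.5 = 2102.5
n = Σf = 125
Mean = 2102.5 / 125 = 16.8200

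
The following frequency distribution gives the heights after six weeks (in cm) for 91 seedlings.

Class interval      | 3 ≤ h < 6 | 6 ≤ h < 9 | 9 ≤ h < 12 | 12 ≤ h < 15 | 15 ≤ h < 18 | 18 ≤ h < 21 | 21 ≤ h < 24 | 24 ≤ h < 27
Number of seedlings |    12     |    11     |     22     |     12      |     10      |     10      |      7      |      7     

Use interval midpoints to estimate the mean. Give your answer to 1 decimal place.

13.5

Midpoints: 4.5, 7.5, 10.5, 13.5, 16.5, 19.5, 22.5, 25.5
Σfm = 12×4.5 + 11×7.5 + 22×10.5 + 12×13.5 + 10×16.5 + 10×19.5 + 7×22.5 + 7×25.5 = 1225.5
n = Σf = 91
Mean = 1225.5 / 91 = 13.4670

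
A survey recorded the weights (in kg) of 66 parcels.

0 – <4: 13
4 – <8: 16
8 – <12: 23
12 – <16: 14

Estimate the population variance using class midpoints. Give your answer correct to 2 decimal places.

Midpoints: 2, 6, 10, 14
n = 66, Σfm = 548, mean = 8.3030
Σfm² = 5672
Σf(m − x̄)² = Σfm² − (Σfm)²/n = 5672 − 548²/66 = 1121.9394
Population variance = 1121.9394 / 66 = 16.9991

17.00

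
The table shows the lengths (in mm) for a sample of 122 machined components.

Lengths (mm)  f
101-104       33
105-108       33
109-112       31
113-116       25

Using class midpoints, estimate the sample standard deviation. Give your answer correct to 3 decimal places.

Midpoints: 102.5, 106.5, 110.5, 114.5
n = 122, Σfm = 13185, mean = 108.0738
Σfm² = 1427274.5
Σf(m − x̄)² = Σfm² − (Σfm)²/n = 1427274.5 − 13185²/122 = 2321.8361
Sample variance = 2321.8361 / 121 = 19.1887
Standard deviation = √19.1887 = 4.3805

4.380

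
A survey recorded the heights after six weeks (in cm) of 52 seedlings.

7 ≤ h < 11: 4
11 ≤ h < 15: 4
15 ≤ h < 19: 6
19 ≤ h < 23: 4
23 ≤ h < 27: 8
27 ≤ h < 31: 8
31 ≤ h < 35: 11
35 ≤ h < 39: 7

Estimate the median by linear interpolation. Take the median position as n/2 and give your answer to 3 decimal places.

27.000

Cumulative frequencies: 4, 8, 14, 18, 26, 34, 45, 52
n = 52; position = n/2 = 26.
This falls in the class 23 ≤ h < 27: L = 23, F = 18, f = 8, h = 4.
Median ≈ 23 + ((26 − 18) / 8) × 4 = 27.0000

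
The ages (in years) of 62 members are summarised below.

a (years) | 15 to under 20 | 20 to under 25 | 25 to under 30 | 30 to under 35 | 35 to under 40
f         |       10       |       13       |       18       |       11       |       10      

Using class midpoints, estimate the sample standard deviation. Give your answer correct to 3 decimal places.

6.527

Midpoints: 17.5, 22.5, 27.5, 32.5, 37.5
n = 62, Σfm = 1695, mean = 27.3387
Σfm² = 48937.5
Σf(m − x̄)² = Σfm² − (Σfm)²/n = 48937.5 − 1695²/62 = 2598.3871
Sample variance = 2598.3871 / 61 = 42.5965
Standard deviation = √42.5965 = 6.5266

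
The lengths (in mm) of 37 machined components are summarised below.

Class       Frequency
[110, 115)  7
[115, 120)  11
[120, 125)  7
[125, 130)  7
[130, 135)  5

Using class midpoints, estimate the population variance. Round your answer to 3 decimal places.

43.426

Midpoints: 112.5, 117.5, 122.5, 127.5, 132.5
n = 37, Σfm = 4492.5, mean = 121.4189
Σfm² = 547081.25
Σf(m − x̄)² = Σfm² − (Σfm)²/n = 547081.25 − 4492.5²/37 = 1606.7568
Population variance = 1606.7568 / 37 = 43.4259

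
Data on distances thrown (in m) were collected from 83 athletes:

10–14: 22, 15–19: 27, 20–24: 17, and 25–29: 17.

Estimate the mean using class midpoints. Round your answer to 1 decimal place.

18.7

Midpoints: 12, 17, 22, 27
Σfm = 22×12 + 27×17 + 17×22 + 17×27 = 1556
n = Σf = 83
Mean = 1556 / 83 = 18.7470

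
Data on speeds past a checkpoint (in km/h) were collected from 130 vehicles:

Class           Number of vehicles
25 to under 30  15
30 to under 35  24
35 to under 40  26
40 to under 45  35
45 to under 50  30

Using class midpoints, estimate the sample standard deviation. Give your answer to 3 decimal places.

Midpoints: 27.5, 32.5, 37.5, 42.5, 47.5
n = 130, Σfm = 5080, mean = 39.0769
Σfm² = 204162.5
Σf(m − x̄)² = Σfm² − (Σfm)²/n = 204162.5 − 5080²/130 = 5651.7308
Sample variance = 5651.7308 / 129 = 43.8119
Standard deviation = √43.8119 = 6.6191

6.619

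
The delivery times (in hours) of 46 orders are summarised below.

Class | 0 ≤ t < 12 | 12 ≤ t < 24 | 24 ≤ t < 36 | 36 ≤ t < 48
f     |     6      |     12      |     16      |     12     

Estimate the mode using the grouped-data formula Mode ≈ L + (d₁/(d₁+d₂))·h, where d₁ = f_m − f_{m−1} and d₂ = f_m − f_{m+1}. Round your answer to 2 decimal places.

Modal class: 24 ≤ t < 36 (highest frequency 16).
d₁ = 16 − 12 = 4, d₂ = 16 − 12 = 4
Mode ≈ 24 + (4/(4+4)) × 12 = 24 + 6.0000 = 30.0000

30.00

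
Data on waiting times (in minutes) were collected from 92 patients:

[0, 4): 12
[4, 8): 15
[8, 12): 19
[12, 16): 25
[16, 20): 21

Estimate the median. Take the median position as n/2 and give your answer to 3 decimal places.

Cumulative frequencies: 12, 27, 46, 71, 92
n = 92; position = n/2 = 46.
This falls in the class [8, 12): L = 8, F = 27, f = 19, h = 4.
Median ≈ 8 + ((46 − 27) / 19) × 4 = 12.0000

12.000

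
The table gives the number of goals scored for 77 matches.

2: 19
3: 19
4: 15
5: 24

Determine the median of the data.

Cumulative frequencies: 19, 38, 53, 77
n = 77, so the median is the value in position (n+1)/2 = 39.
Position 39 falls at value 4.

4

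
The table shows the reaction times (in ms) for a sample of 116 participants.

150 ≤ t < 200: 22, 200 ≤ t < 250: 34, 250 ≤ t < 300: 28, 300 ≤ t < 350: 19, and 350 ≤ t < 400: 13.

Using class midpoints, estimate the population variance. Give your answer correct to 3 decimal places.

Midpoints: 175, 225, 275, 325, 375
n = 116, Σfm = 30250, mean = 260.7759
Σfm² = 8347500
Σf(m − x̄)² = Σfm² − (Σfm)²/n = 8347500 − 30250²/116 = 459030.1724
Population variance = 459030.1724 / 116 = 3957.1567

3957.157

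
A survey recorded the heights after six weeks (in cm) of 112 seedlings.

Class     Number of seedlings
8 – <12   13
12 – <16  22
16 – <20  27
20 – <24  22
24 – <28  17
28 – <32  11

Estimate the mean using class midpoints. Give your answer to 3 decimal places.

Midpoints: 10, 14, 18, 22, 26, 30
Σfm = 13×10 + 22×14 + 27×18 + 22×22 + 17×26 + 11×30 = 2180
n = Σf = 112
Mean = 2180 / 112 = 19.4643

19.464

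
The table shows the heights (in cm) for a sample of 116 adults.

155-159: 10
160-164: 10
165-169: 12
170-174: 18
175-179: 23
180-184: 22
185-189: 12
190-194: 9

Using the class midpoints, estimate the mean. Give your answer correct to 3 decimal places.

Midpoints: 157, 162, 167, 172, 177, 182, 187, 192
Σfm = 10×157 + 10×162 + 12×167 + 18×172 + 23×177 + 22×182 + 12×187 + 9×192 = 20337
n = Σf = 116
Mean = 20337 / 116 = 175.3190

175.319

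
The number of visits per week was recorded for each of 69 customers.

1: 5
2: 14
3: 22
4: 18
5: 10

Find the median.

3

Cumulative frequencies: 5, 19, 41, 59, 69
n = 69, so the median is the value in position (n+1)/2 = 35.
Position 35 falls at value 3.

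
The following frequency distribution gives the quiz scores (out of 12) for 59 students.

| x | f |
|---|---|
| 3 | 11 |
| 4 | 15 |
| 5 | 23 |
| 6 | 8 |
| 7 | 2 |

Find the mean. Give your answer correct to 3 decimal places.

Values: 3, 4, 5, 6, 7
Σfx = 11×3 + 15×4 + 23×5 + 8×6 + 2×7 = 270
n = Σf = 59
Mean = 270 / 59 = 4.5763

4.576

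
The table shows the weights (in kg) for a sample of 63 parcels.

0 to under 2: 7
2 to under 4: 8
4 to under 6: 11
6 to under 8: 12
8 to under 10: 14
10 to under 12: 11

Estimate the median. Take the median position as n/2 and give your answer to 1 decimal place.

Cumulative frequencies: 7, 15, 26, 38, 52, 63
n = 63; position = n/2 = 31.5.
This falls in the class 6 to under 8: L = 6, F = 26, f = 12, h = 2.
Median ≈ 6 + ((31.5 − 26) / 12) × 2 = 6.9167

6.9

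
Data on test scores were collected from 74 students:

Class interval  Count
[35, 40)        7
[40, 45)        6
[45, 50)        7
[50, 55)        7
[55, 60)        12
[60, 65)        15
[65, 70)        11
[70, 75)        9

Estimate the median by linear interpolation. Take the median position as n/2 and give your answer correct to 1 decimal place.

Cumulative frequencies: 7, 13, 20, 27, 39, 54, 65, 74
n = 74; position = n/2 = 37.
This falls in the class [55, 60): L = 55, F = 27, f = 12, h = 5.
Median ≈ 55 + ((37 − 27) / 12) × 5 = 59.1667

59.2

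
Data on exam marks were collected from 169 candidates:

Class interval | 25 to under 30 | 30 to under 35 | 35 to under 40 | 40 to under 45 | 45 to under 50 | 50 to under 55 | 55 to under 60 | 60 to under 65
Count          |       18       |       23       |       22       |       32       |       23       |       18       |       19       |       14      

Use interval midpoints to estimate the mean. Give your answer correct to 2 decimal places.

43.98

Midpoints: 27.5, 32.5, 37.5, 42.5, 47.5, 52.5, 57.5, 62.5
Σfm = 18×27.5 + 23×32.5 + 22×37.5 + 32×42.5 + 23×47.5 + 18×52.5 + 19×57.5 + 14×62.5 = 7432.5
n = Σf = 169
Mean = 7432.5 / 169 = 43.9793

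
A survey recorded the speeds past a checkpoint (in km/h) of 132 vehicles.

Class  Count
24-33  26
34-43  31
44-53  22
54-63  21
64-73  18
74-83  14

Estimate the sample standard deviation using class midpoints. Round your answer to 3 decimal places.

Midpoints: 28.5, 38.5, 48.5, 58.5, 68.5, 78.5
n = 132, Σfm = 6562, mean = 49.7121
Σfm² = 361417
Σf(m − x̄)² = Σfm² − (Σfm)²/n = 361417 − 6562²/132 = 35206.0606
Sample variance = 35206.0606 / 131 = 268.7486
Standard deviation = √268.7486 = 16.3936

16.394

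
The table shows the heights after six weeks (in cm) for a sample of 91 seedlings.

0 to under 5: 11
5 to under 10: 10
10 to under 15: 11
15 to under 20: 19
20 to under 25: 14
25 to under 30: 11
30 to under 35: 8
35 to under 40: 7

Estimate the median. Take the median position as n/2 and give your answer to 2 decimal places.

Cumulative frequencies: 11, 21, 32, 51, 65, 76, 84, 91
n = 91; position = n/2 = 45.5.
This falls in the class 15 to under 20: L = 15, F = 32, f = 19, h = 5.
Median ≈ 15 + ((45.5 − 32) / 19) × 5 = 18.5526

18.55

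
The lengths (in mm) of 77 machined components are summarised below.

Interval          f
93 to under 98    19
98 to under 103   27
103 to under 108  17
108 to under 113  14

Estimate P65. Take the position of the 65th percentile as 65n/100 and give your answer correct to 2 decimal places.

Cumulative frequencies: 19, 46, 63, 77
n = 77; position = 65n/100 = 50.05.
This falls in the class 103 to under 108: L = 103, F = 46, f = 17, h = 5.
65th percentile ≈ 103 + ((50.05 − 46) / 17) × 5 = 104.1912

104.19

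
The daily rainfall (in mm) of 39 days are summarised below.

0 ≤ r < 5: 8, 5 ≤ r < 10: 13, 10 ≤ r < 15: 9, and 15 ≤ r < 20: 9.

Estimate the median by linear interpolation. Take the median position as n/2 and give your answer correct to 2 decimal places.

9.42

Cumulative frequencies: 8, 21, 30, 39
n = 39; position = n/2 = 19.5.
This falls in the class 5 ≤ r < 10: L = 5, F = 8, f = 13, h = 5.
Median ≈ 5 + ((19.5 − 8) / 13) × 5 = 9.4231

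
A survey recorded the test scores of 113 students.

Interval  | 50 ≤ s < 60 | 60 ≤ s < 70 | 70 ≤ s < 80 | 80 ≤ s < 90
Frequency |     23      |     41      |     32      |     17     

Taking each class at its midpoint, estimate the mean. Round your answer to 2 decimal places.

68.81

Midpoints: 55, 65, 75, 85
Σfm = 23×55 + 41×65 + 32×75 + 17×85 = 7775
n = Σf = 113
Mean = 7775 / 113 = 68.8053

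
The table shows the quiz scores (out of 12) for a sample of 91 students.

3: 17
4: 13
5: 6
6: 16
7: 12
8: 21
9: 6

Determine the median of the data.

Cumulative frequencies: 17, 30, 36, 52, 64, 85, 91
n = 91, so the median is the value in position (n+1)/2 = 46.
Position 46 falls at value 6.

6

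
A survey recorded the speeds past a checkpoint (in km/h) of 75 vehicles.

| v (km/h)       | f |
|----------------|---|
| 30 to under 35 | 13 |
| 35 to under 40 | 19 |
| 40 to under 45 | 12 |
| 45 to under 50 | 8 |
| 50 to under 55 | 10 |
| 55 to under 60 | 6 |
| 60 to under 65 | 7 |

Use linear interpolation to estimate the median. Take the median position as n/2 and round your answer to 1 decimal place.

42.3

Cumulative frequencies: 13, 32, 44, 52, 62, 68, 75
n = 75; position = n/2 = 37.5.
This falls in the class 40 to under 45: L = 40, F = 32, f = 12, h = 5.
Median ≈ 40 + ((37.5 − 32) / 12) × 5 = 42.2917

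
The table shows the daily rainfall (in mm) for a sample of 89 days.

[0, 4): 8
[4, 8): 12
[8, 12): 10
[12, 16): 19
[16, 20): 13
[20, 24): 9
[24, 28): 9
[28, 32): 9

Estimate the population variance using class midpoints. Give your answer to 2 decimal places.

70.01

Midpoints: 2, 6, 10, 14, 18, 22, 26, 30
n = 89, Σfm = 1390, mean = 15.6180
Σfm² = 27940
Σf(m − x̄)² = Σfm² − (Σfm)²/n = 27940 − 1390²/89 = 6231.0112
Population variance = 6231.0112 / 89 = 70.0114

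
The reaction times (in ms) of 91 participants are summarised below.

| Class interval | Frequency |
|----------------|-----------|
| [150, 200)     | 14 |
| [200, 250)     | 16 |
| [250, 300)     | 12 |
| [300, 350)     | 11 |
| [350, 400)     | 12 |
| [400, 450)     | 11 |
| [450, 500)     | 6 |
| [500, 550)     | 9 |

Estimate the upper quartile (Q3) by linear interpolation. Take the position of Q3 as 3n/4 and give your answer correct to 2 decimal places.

414.77

Cumulative frequencies: 14, 30, 42, 53, 65, 76, 82, 91
n = 91; position = 3n/4 = 68.25.
This falls in the class [400, 450): L = 400, F = 65, f = 11, h = 50.
Upper quartile ≈ 400 + ((68.25 − 65) / 11) × 50 = 414.7727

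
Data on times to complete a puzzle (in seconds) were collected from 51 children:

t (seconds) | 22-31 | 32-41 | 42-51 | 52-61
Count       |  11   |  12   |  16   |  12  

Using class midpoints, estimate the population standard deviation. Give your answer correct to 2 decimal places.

Midpoints: 26.5, 36.5, 46.5, 56.5
n = 51, Σfm = 2151.5, mean = 42.1863
Σfm² = 96614.75
Σf(m − x̄)² = Σfm² − (Σfm)²/n = 96614.75 − 2151.5²/51 = 5850.9804
Population variance = 5850.9804 / 51 = 114.7251
Standard deviation = √114.7251 = 10.7110

10.71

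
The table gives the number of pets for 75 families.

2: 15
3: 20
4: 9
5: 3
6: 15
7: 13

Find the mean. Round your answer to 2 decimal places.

4.29

Values: 2, 3, 4, 5, 6, 7
Σfx = 15×2 + 20×3 + 9×4 + 3×5 + 15×6 + 13×7 = 322
n = Σf = 75
Mean = 322 / 75 = 4.2933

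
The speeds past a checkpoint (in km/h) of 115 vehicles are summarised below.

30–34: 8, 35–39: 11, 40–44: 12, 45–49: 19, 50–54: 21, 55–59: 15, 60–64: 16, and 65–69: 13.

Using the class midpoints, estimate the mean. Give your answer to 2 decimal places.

51.04

Midpoints: 32, 37, 42, 47, 52, 57, 62, 67
Σfm = 8×32 + 11×37 + 12×42 + 19×47 + 21×52 + 15×57 + 16×62 + 13×67 = 5870
n = Σf = 115
Mean = 5870 / 115 = 51.0435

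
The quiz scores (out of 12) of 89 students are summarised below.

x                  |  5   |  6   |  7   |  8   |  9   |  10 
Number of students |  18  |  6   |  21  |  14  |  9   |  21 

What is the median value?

Cumulative frequencies: 18, 24, 45, 59, 68, 89
n = 89, so the median is the value in position (n+1)/2 = 45.
Position 45 falls at value 7.

7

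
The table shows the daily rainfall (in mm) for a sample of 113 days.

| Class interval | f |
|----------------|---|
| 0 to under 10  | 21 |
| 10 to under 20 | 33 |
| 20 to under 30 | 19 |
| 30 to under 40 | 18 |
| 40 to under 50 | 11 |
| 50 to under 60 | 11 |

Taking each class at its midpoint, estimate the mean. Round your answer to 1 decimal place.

24.8

Midpoints: 5, 15, 25, 35, 45, 55
Σfm = 21×5 + 33×15 + 19×25 + 18×35 + 11×45 + 11×55 = 2805
n = Σf = 113
Mean = 2805 / 113 = 24.8230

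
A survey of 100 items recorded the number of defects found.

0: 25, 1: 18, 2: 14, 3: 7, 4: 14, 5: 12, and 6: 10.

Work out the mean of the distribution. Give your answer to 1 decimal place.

2.4

Values: 0, 1, 2, 3, 4, 5, 6
Σfx = 25×0 + 18×1 + 14×2 + 7×3 + 14×4 + 12×5 + 10×6 = 243
n = Σf = 100
Mean = 243 / 100 = 2.4300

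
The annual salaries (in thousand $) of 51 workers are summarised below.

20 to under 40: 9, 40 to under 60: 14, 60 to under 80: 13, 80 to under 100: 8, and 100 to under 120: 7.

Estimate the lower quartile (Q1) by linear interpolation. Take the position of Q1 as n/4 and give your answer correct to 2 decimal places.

Cumulative frequencies: 9, 23, 36, 44, 51
n = 51; position = n/4 = 12.75.
This falls in the class 40 to under 60: L = 40, F = 9, f = 14, h = 20.
Lower quartile ≈ 40 + ((12.75 − 9) / 14) × 20 = 45.3571

45.36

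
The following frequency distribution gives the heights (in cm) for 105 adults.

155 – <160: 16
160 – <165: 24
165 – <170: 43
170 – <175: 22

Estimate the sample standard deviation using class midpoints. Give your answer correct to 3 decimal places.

4.878

Midpoints: 157.5, 162.5, 167.5, 172.5
n = 105, Σfm = 17417.5, mean = 165.8810
Σfm² = 2891706.25
Σf(m − x̄)² = Σfm² − (Σfm)²/n = 2891706.25 − 17417.5²/105 = 2474.7619
Sample variance = 2474.7619 / 104 = 23.7958
Standard deviation = √23.7958 = 4.8781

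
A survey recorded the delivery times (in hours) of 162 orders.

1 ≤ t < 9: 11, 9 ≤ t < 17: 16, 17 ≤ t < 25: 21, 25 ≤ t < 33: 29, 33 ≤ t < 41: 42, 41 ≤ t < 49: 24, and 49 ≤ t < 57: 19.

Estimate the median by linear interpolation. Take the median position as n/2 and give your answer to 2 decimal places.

33.76

Cumulative frequencies: 11, 27, 48, 77, 119, 143, 162
n = 162; position = n/2 = 81.
This falls in the class 33 ≤ t < 41: L = 33, F = 77, f = 42, h = 8.
Median ≈ 33 + ((81 − 77) / 42) × 8 = 33.7619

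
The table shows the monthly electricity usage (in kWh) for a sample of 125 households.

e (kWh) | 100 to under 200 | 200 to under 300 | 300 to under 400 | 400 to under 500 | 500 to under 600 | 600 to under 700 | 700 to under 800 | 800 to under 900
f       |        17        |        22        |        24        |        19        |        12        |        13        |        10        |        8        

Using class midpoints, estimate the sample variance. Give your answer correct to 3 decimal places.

Midpoints: 150, 250, 350, 450, 550, 650, 750, 850
n = 125, Σfm = 54350, mean = 434.8000
Σfm² = 29072500
Σf(m − x̄)² = Σfm² − (Σfm)²/n = 29072500 − 54350²/125 = 5441120.0000
Sample variance = 5441120.0000 / 124 = 43880.0000

43880.000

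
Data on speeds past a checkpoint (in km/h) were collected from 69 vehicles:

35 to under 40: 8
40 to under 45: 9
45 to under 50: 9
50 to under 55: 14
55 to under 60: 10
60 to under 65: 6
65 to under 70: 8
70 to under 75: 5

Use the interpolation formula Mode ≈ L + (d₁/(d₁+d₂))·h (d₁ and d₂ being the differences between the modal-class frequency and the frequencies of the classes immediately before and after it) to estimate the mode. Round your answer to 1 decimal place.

Modal class: 50 to under 55 (highest frequency 14).
d₁ = 14 − 9 = 5, d₂ = 14 − 10 = 4
Mode ≈ 50 + (5/(5+4)) × 5 = 50 + 2.7778 = 52.7778

52.8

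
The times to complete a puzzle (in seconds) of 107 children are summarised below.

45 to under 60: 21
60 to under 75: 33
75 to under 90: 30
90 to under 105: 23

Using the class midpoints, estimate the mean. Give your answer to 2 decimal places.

75.21

Midpoints: 52.5, 67.5, 82.5, 97.5
Σfm = 21×52.5 + 33×67.5 + 30×82.5 + 23×97.5 = 8047.5
n = Σf = 107
Mean = 8047.5 / 107 = 75.2103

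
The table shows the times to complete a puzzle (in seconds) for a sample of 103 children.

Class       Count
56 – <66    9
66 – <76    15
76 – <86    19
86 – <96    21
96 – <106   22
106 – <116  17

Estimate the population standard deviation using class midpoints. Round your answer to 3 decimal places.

Midpoints: 61, 71, 81, 91, 101, 111
n = 103, Σfm = 9173, mean = 89.0583
Σfm² = 841543
Σf(m − x̄)² = Σfm² − (Σfm)²/n = 841543 − 9173²/103 = 24611.6505
Population variance = 24611.6505 / 103 = 238.9481
Standard deviation = √238.9481 = 15.4579

15.458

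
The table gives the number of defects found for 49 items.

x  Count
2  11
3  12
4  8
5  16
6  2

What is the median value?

Cumulative frequencies: 11, 23, 31, 47, 49
n = 49, so the median is the value in position (n+1)/2 = 25.
Position 25 falls at value 4.

4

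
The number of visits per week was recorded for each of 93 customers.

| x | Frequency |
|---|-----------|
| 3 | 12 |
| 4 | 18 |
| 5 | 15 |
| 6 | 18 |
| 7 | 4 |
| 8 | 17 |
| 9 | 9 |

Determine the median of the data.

Cumulative frequencies: 12, 30, 45, 63, 67, 84, 93
n = 93, so the median is the value in position (n+1)/2 = 47.
Position 47 falls at value 6.

6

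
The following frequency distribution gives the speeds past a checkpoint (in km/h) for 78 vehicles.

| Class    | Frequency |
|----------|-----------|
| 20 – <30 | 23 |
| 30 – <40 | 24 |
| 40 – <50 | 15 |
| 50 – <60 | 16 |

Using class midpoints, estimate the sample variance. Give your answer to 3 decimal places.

122.877

Midpoints: 25, 35, 45, 55
n = 78, Σfm = 2970, mean = 38.0769
Σfm² = 122550
Σf(m − x̄)² = Σfm² − (Σfm)²/n = 122550 − 2970²/78 = 9461.5385
Sample variance = 9461.5385 / 77 = 122.8771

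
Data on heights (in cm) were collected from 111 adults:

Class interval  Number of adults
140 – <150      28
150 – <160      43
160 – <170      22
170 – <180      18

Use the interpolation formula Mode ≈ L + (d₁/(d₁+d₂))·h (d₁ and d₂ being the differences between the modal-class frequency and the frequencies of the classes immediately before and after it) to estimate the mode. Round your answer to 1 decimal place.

154.2

Modal class: 150 – <160 (highest frequency 43).
d₁ = 43 − 28 = 15, d₂ = 43 − 22 = 21
Mode ≈ 150 + (15/(15+21)) × 10 = 150 + 4.1667 = 154.1667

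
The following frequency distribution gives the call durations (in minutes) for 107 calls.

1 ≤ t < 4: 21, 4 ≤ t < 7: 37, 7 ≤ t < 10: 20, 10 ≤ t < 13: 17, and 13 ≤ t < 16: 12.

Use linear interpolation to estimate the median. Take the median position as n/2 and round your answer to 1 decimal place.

Cumulative frequencies: 21, 58, 78, 95, 107
n = 107; position = n/2 = 53.5.
This falls in the class 4 ≤ t < 7: L = 4, F = 21, f = 37, h = 3.
Median ≈ 4 + ((53.5 − 21) / 37) × 3 = 6.6351

6.6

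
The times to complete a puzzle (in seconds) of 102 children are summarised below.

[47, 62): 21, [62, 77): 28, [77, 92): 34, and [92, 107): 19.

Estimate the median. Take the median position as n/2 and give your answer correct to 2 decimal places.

Cumulative frequencies: 21, 49, 83, 102
n = 102; position = n/2 = 51.
This falls in the class [77, 92): L = 77, F = 49, f = 34, h = 15.
Median ≈ 77 + ((51 − 49) / 34) × 15 = 77.8824

77.88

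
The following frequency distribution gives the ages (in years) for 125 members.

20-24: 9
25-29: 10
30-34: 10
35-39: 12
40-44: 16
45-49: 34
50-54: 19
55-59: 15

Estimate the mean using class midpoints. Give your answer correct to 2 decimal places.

Midpoints: 22, 27, 32, 37, 42, 47, 52, 57
Σfm = 9×22 + 10×27 + 10×32 + 12×37 + 16×42 + 34×47 + 19×52 + 15×57 = 5345
n = Σf = 125
Mean = 5345 / 125 = 42.7600

42.76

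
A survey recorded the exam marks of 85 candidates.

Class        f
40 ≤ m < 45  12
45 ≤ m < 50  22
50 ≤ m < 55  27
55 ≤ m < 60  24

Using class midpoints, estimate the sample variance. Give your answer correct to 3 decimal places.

Midpoints: 42.5, 47.5, 52.5, 57.5
n = 85, Σfm = 4352.5, mean = 51.2059
Σfm² = 225081.25
Σf(m − x̄)² = Σfm² − (Σfm)²/n = 225081.25 − 4352.5²/85 = 2207.6471
Sample variance = 2207.6471 / 84 = 26.2815

26.282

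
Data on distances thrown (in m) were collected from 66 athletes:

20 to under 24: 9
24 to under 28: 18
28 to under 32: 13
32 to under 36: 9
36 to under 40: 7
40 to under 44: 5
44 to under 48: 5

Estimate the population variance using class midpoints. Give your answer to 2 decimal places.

50.59

Midpoints: 22, 26, 30, 34, 38, 42, 46
n = 66, Σfm = 2068, mean = 31.3333
Σfm² = 68136
Σf(m − x̄)² = Σfm² − (Σfm)²/n = 68136 − 2068²/66 = 3338.6667
Population variance = 3338.6667 / 66 = 50.5859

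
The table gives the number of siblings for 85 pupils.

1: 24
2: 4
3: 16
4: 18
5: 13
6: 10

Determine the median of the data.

3

Cumulative frequencies: 24, 28, 44, 62, 75, 85
n = 85, so the median is the value in position (n+1)/2 = 43.
Position 43 falls at value 3.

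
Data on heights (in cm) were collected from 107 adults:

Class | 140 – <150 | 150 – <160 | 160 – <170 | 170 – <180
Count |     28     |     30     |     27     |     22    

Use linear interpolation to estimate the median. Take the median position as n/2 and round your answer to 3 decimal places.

Cumulative frequencies: 28, 58, 85, 107
n = 107; position = n/2 = 53.5.
This falls in the class 150 – <160: L = 150, F = 28, f = 30, h = 10.
Median ≈ 150 + ((53.5 − 28) / 30) × 10 = 158.5000

158.500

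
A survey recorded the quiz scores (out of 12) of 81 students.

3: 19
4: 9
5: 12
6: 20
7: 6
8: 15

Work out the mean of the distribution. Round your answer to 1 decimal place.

Values: 3, 4, 5, 6, 7, 8
Σfx = 19×3 + 9×4 + 12×5 + 20×6 + 6×7 + 15×8 = 435
n = Σf = 81
Mean = 435 / 81 = 5.3704

5.4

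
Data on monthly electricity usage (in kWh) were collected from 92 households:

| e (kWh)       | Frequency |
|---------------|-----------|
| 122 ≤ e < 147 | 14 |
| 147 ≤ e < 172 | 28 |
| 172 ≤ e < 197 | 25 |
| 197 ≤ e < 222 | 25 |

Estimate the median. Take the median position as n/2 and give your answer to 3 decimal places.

176.000

Cumulative frequencies: 14, 42, 67, 92
n = 92; position = n/2 = 46.
This falls in the class 172 ≤ e < 197: L = 172, F = 42, f = 25, h = 25.
Median ≈ 172 + ((46 − 42) / 25) × 25 = 176.0000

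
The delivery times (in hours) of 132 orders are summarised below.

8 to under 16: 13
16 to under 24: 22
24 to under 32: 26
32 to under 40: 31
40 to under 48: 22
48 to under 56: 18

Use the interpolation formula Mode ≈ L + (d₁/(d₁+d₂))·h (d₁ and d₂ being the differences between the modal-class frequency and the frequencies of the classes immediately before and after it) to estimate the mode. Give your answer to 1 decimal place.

Modal class: 32 to under 40 (highest frequency 31).
d₁ = 31 − 26 = 5, d₂ = 31 − 22 = 9
Mode ≈ 32 + (5/(5+9)) × 8 = 32 + 2.8571 = 34.8571

34.9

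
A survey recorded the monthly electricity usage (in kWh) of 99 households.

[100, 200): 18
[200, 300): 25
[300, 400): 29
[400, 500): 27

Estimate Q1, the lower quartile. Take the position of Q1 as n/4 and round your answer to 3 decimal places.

227.000

Cumulative frequencies: 18, 43, 72, 99
n = 99; position = n/4 = 24.75.
This falls in the class [200, 300): L = 200, F = 18, f = 25, h = 100.
Lower quartile ≈ 200 + ((24.75 − 18) / 25) × 100 = 227.0000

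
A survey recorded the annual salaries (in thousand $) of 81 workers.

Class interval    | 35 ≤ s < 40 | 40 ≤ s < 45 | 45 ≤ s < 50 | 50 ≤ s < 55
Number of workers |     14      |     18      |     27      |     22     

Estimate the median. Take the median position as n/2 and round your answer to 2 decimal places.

46.57

Cumulative frequencies: 14, 32, 59, 81
n = 81; position = n/2 = 40.5.
This falls in the class 45 ≤ s < 50: L = 45, F = 32, f = 27, h = 5.
Median ≈ 45 + ((40.5 − 32) / 27) × 5 = 46.5741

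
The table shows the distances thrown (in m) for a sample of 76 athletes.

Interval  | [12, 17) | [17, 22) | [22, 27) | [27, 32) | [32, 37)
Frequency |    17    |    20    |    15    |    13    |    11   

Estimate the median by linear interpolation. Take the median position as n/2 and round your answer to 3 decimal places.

22.333

Cumulative frequencies: 17, 37, 52, 65, 76
n = 76; position = n/2 = 38.
This falls in the class [22, 27): L = 22, F = 37, f = 15, h = 5.
Median ≈ 22 + ((38 − 37) / 15) × 5 = 22.3333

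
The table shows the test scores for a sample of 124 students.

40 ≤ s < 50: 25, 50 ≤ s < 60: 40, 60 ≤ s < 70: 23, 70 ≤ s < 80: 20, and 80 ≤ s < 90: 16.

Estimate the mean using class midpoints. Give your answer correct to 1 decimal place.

Midpoints: 45, 55, 65, 75, 85
Σfm = 25×45 + 40×55 + 23×65 + 20×75 + 16×85 = 7680
n = Σf = 124
Mean = 7680 / 124 = 61.9355

61.9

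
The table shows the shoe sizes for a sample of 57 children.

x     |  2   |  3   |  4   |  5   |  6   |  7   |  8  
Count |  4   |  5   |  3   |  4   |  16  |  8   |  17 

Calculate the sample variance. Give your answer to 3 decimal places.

3.589

Values: 2, 3, 4, 5, 6, 7, 8
n = 57, Σfx = 343, mean = 6.0175
Σfx² = 2265
Σf(x − x̄)² = Σfx² − (Σfx)²/n = 2265 − 343²/57 = 200.9825
Sample variance = 200.9825 / 56 = 3.5890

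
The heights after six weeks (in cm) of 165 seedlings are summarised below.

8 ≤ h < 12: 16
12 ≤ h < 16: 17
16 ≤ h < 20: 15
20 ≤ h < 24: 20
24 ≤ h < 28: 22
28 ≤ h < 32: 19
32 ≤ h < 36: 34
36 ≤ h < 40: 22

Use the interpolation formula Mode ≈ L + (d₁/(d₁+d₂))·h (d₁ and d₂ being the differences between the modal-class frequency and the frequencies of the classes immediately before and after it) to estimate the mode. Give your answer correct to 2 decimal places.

34.22

Modal class: 32 ≤ h < 36 (highest frequency 34).
d₁ = 34 − 19 = 15, d₂ = 34 − 22 = 12
Mode ≈ 32 + (15/(15+12)) × 4 = 32 + 2.2222 = 34.2222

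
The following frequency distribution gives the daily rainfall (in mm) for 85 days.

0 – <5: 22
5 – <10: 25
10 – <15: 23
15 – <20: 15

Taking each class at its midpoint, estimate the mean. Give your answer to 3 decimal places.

9.324

Midpoints: 2.5, 7.5, 12.5, 17.5
Σfm = 22×2.5 + 25×7.5 + 23×12.5 + 15×17.5 = 792.5
n = Σf = 85
Mean = 792.5 / 85 = 9.3235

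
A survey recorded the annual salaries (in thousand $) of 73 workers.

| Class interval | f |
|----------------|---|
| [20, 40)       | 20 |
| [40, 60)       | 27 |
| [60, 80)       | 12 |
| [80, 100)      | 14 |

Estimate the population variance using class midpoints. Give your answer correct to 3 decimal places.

Midpoints: 30, 50, 70, 90
n = 73, Σfm = 4050, mean = 55.4795
Σfm² = 257700
Σf(m − x̄)² = Σfm² − (Σfm)²/n = 257700 − 4050²/73 = 33008.2192
Population variance = 33008.2192 / 73 = 452.1674

452.167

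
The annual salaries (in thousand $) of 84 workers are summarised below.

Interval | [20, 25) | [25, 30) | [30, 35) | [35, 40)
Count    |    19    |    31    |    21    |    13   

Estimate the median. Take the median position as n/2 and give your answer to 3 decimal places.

Cumulative frequencies: 19, 50, 71, 84
n = 84; position = n/2 = 42.
This falls in the class [25, 30): L = 25, F = 19, f = 31, h = 5.
Median ≈ 25 + ((42 − 19) / 31) × 5 = 28.7097

28.710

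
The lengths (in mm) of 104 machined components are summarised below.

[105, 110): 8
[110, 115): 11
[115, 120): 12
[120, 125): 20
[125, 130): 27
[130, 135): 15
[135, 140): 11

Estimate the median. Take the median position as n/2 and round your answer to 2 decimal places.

Cumulative frequencies: 8, 19, 31, 51, 78, 93, 104
n = 104; position = n/2 = 52.
This falls in the class [125, 130): L = 125, F = 51, f = 27, h = 5.
Median ≈ 125 + ((52 − 51) / 27) × 5 = 125.1852

125.19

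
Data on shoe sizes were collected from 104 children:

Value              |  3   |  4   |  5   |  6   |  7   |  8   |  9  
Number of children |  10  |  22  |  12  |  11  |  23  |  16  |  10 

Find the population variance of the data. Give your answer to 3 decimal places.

Values: 3, 4, 5, 6, 7, 8, 9
n = 104, Σfx = 623, mean = 5.9904
Σfx² = 4099
Σf(x − x̄)² = Σfx² − (Σfx)²/n = 4099 − 623²/104 = 366.9904
Population variance = 366.9904 / 104 = 3.5288

3.529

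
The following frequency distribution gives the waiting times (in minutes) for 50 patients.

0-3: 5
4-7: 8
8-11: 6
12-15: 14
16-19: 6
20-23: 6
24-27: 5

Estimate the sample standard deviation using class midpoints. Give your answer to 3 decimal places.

7.175

Midpoints: 1.5, 5.5, 9.5, 13.5, 17.5, 21.5, 25.5
n = 50, Σfm = 659, mean = 13.1800
Σfm² = 11208.5
Σf(m − x̄)² = Σfm² − (Σfm)²/n = 11208.5 − 659²/50 = 2522.8800
Sample variance = 2522.8800 / 49 = 51.4873
Standard deviation = √51.4873 = 7.1755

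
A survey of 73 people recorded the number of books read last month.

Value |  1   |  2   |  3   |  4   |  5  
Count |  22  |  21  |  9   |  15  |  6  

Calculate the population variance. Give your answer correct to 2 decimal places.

Values: 1, 2, 3, 4, 5
n = 73, Σfx = 181, mean = 2.4795
Σfx² = 577
Σf(x − x̄)² = Σfx² − (Σfx)²/n = 577 − 181²/73 = 128.2192
Population variance = 128.2192 / 73 = 1.7564

1.76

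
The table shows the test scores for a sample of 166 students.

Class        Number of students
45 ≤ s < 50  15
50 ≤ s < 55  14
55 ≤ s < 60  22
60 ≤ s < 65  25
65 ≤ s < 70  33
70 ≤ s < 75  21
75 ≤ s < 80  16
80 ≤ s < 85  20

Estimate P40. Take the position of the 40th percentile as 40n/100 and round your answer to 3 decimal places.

63.080

Cumulative frequencies: 15, 29, 51, 76, 109, 130, 146, 166
n = 166; position = 40n/100 = 66.4.
This falls in the class 60 ≤ s < 65: L = 60, F = 51, f = 25, h = 5.
40th percentile ≈ 60 + ((66.4 − 51) / 25) × 5 = 63.0800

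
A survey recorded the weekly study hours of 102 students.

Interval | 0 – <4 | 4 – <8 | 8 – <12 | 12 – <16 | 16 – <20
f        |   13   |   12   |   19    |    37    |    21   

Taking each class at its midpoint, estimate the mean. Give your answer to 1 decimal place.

Midpoints: 2, 6, 10, 14, 18
Σfm = 13×2 + 12×6 + 19×10 + 37×14 + 21×18 = 1184
n = Σf = 102
Mean = 1184 / 102 = 11.6078

11.6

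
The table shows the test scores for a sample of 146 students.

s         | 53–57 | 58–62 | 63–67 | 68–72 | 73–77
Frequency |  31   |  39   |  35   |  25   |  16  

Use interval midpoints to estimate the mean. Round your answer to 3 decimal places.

Midpoints: 55, 60, 65, 70, 75
Σfm = 31×55 + 39×60 + 35×65 + 25×70 + 16×75 = 9270
n = Σf = 146
Mean = 9270 / 146 = 63.4932

63.493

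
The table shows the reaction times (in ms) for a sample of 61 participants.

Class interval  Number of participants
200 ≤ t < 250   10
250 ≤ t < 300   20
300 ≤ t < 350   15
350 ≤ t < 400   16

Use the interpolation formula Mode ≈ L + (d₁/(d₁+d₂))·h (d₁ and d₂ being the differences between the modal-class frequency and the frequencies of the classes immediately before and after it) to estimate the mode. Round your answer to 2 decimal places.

283.33

Modal class: 250 ≤ t < 300 (highest frequency 20).
d₁ = 20 − 10 = 10, d₂ = 20 − 15 = 5
Mode ≈ 250 + (10/(10+5)) × 50 = 250 + 33.3333 = 283.3333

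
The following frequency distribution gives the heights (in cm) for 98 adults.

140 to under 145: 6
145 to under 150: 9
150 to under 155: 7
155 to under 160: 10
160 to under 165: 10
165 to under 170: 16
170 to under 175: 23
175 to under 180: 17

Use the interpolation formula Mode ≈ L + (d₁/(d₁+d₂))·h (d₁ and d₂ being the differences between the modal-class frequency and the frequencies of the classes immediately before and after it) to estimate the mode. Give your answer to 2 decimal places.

Modal class: 170 to under 175 (highest frequency 23).
d₁ = 23 − 16 = 7, d₂ = 23 − 17 = 6
Mode ≈ 170 + (7/(7+6)) × 5 = 170 + 2.6923 = 172.6923

172.69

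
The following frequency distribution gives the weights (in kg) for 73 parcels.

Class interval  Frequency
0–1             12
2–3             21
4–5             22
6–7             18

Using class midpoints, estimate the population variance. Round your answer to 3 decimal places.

Midpoints: 0.5, 2.5, 4.5, 6.5
n = 73, Σfm = 274.5, mean = 3.7603
Σfm² = 1340.25
Σf(m − x̄)² = Σfm² − (Σfm)²/n = 1340.25 − 274.5²/73 = 308.0548
Population variance = 308.0548 / 73 = 4.2199

4.220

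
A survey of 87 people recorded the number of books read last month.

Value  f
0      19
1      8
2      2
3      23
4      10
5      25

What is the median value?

3

Cumulative frequencies: 19, 27, 29, 52, 62, 87
n = 87, so the median is the value in position (n+1)/2 = 44.
Position 44 falls at value 3.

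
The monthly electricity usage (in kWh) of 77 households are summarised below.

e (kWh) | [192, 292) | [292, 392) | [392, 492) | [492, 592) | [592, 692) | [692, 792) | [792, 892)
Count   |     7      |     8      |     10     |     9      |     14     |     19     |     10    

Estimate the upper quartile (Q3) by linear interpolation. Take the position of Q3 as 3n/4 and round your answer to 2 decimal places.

743.32

Cumulative frequencies: 7, 15, 25, 34, 48, 67, 77
n = 77; position = 3n/4 = 57.75.
This falls in the class [692, 792): L = 692, F = 48, f = 19, h = 100.
Upper quartile ≈ 692 + ((57.75 − 48) / 19) × 100 = 743.3158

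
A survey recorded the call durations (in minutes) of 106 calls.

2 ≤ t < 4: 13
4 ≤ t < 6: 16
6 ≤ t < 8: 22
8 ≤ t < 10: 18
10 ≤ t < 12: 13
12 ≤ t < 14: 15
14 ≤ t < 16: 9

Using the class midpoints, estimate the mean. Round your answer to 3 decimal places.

8.566

Midpoints: 3, 5, 7, 9, 11, 13, 15
Σfm = 13×3 + 16×5 + 22×7 + 18×9 + 13×11 + 15×13 + 9×15 = 908
n = Σf = 106
Mean = 908 / 106 = 8.5660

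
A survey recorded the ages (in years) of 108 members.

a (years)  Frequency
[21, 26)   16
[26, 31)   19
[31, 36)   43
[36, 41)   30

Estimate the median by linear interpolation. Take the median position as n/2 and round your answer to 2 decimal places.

Cumulative frequencies: 16, 35, 78, 108
n = 108; position = n/2 = 54.
This falls in the class [31, 36): L = 31, F = 35, f = 43, h = 5.
Median ≈ 31 + ((54 − 35) / 43) × 5 = 33.2093

33.21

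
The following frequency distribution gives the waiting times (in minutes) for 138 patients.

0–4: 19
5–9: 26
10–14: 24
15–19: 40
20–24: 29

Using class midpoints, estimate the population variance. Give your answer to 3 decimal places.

45.222

Midpoints: 2, 7, 12, 17, 22
n = 138, Σfm = 1826, mean = 13.2319
Σfm² = 30402
Σf(m − x̄)² = Σfm² − (Σfm)²/n = 30402 − 1826²/138 = 6240.5797
Population variance = 6240.5797 / 138 = 45.2216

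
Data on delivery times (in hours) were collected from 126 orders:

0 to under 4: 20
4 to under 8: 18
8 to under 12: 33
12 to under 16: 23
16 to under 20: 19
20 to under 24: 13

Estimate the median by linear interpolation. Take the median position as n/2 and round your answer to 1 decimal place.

11.0

Cumulative frequencies: 20, 38, 71, 94, 113, 126
n = 126; position = n/2 = 63.
This falls in the class 8 to under 12: L = 8, F = 38, f = 33, h = 4.
Median ≈ 8 + ((63 − 38) / 33) × 4 = 11.0303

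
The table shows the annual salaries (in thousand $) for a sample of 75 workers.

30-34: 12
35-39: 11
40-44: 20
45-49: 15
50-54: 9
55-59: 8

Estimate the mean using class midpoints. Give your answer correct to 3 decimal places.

43.467

Midpoints: 32, 37, 42, 47, 52, 57
Σfm = 12×32 + 11×37 + 20×42 + 15×47 + 9×52 + 8×57 = 3260
n = Σf = 75
Mean = 3260 / 75 = 43.4667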